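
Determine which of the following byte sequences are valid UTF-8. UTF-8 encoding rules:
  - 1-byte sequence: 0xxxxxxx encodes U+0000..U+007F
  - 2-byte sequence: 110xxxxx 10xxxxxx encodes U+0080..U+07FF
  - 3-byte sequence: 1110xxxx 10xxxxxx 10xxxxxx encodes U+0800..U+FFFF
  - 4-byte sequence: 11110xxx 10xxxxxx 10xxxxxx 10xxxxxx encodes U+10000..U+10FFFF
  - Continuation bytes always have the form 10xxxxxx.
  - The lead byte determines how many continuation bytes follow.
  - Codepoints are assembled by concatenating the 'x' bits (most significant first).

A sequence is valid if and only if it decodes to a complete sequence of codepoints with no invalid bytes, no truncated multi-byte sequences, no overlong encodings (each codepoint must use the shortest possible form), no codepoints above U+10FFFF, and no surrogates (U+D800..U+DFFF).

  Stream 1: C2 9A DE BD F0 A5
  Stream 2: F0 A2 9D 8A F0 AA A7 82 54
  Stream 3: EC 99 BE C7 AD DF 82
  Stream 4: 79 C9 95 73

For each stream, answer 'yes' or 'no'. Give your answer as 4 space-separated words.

Stream 1: error at byte offset 6. INVALID
Stream 2: decodes cleanly. VALID
Stream 3: decodes cleanly. VALID
Stream 4: decodes cleanly. VALID

Answer: no yes yes yes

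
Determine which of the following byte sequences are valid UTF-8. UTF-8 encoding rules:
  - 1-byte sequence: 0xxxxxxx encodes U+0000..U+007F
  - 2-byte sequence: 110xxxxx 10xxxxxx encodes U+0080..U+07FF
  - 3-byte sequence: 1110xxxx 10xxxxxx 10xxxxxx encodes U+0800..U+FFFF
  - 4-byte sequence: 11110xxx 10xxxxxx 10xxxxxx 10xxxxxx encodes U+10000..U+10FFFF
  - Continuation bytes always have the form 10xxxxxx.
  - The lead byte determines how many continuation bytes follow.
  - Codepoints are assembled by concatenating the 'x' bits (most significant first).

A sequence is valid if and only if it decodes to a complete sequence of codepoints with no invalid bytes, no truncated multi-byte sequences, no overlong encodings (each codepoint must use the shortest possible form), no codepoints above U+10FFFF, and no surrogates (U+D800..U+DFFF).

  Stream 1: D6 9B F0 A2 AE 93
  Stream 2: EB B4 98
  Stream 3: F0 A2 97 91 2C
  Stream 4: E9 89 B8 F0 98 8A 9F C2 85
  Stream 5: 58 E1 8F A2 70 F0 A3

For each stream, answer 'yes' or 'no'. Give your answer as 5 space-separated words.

Answer: yes yes yes yes no

Derivation:
Stream 1: decodes cleanly. VALID
Stream 2: decodes cleanly. VALID
Stream 3: decodes cleanly. VALID
Stream 4: decodes cleanly. VALID
Stream 5: error at byte offset 7. INVALID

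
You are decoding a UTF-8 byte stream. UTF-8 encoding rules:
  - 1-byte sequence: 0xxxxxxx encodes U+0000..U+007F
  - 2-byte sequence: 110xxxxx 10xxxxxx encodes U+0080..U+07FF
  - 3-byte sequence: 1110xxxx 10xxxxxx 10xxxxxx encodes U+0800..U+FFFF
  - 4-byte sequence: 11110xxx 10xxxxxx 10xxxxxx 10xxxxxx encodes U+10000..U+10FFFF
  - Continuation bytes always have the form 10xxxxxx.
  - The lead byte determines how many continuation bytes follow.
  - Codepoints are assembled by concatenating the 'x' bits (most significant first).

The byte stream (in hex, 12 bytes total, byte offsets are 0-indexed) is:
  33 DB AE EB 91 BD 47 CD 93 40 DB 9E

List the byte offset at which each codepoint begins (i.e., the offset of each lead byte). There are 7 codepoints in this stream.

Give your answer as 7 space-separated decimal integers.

Byte[0]=33: 1-byte ASCII. cp=U+0033
Byte[1]=DB: 2-byte lead, need 1 cont bytes. acc=0x1B
Byte[2]=AE: continuation. acc=(acc<<6)|0x2E=0x6EE
Completed: cp=U+06EE (starts at byte 1)
Byte[3]=EB: 3-byte lead, need 2 cont bytes. acc=0xB
Byte[4]=91: continuation. acc=(acc<<6)|0x11=0x2D1
Byte[5]=BD: continuation. acc=(acc<<6)|0x3D=0xB47D
Completed: cp=U+B47D (starts at byte 3)
Byte[6]=47: 1-byte ASCII. cp=U+0047
Byte[7]=CD: 2-byte lead, need 1 cont bytes. acc=0xD
Byte[8]=93: continuation. acc=(acc<<6)|0x13=0x353
Completed: cp=U+0353 (starts at byte 7)
Byte[9]=40: 1-byte ASCII. cp=U+0040
Byte[10]=DB: 2-byte lead, need 1 cont bytes. acc=0x1B
Byte[11]=9E: continuation. acc=(acc<<6)|0x1E=0x6DE
Completed: cp=U+06DE (starts at byte 10)

Answer: 0 1 3 6 7 9 10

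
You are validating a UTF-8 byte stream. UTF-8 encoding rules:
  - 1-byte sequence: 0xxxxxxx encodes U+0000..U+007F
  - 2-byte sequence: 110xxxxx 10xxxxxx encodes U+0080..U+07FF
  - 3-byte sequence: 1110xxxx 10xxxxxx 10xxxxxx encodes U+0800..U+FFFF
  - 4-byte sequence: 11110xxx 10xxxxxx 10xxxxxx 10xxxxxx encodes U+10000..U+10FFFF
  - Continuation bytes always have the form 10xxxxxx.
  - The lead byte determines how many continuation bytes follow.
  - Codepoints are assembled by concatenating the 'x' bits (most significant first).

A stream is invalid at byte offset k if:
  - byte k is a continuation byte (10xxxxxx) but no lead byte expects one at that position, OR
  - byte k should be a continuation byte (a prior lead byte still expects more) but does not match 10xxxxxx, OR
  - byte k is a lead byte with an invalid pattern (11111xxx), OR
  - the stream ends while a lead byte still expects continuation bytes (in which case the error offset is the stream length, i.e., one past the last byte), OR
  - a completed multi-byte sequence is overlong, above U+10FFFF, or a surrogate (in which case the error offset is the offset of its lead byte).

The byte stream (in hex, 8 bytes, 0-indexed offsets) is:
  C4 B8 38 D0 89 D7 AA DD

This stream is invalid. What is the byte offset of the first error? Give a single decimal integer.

Answer: 8

Derivation:
Byte[0]=C4: 2-byte lead, need 1 cont bytes. acc=0x4
Byte[1]=B8: continuation. acc=(acc<<6)|0x38=0x138
Completed: cp=U+0138 (starts at byte 0)
Byte[2]=38: 1-byte ASCII. cp=U+0038
Byte[3]=D0: 2-byte lead, need 1 cont bytes. acc=0x10
Byte[4]=89: continuation. acc=(acc<<6)|0x09=0x409
Completed: cp=U+0409 (starts at byte 3)
Byte[5]=D7: 2-byte lead, need 1 cont bytes. acc=0x17
Byte[6]=AA: continuation. acc=(acc<<6)|0x2A=0x5EA
Completed: cp=U+05EA (starts at byte 5)
Byte[7]=DD: 2-byte lead, need 1 cont bytes. acc=0x1D
Byte[8]: stream ended, expected continuation. INVALID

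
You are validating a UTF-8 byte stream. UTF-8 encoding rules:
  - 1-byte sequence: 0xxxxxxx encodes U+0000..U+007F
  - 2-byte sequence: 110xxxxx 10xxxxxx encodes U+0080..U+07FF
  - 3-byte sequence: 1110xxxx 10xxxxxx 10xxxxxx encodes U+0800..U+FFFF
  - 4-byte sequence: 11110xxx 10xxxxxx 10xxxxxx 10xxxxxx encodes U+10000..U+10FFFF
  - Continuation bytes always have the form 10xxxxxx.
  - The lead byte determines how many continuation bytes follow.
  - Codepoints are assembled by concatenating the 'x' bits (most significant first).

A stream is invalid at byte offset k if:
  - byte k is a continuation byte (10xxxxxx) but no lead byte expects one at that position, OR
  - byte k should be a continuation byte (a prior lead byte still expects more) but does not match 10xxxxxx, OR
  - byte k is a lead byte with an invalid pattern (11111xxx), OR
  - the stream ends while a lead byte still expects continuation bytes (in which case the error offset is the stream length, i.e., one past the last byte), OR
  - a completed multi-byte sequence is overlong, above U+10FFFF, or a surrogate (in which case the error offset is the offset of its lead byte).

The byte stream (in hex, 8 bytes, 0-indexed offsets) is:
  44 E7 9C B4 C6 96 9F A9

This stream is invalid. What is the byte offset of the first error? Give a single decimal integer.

Answer: 6

Derivation:
Byte[0]=44: 1-byte ASCII. cp=U+0044
Byte[1]=E7: 3-byte lead, need 2 cont bytes. acc=0x7
Byte[2]=9C: continuation. acc=(acc<<6)|0x1C=0x1DC
Byte[3]=B4: continuation. acc=(acc<<6)|0x34=0x7734
Completed: cp=U+7734 (starts at byte 1)
Byte[4]=C6: 2-byte lead, need 1 cont bytes. acc=0x6
Byte[5]=96: continuation. acc=(acc<<6)|0x16=0x196
Completed: cp=U+0196 (starts at byte 4)
Byte[6]=9F: INVALID lead byte (not 0xxx/110x/1110/11110)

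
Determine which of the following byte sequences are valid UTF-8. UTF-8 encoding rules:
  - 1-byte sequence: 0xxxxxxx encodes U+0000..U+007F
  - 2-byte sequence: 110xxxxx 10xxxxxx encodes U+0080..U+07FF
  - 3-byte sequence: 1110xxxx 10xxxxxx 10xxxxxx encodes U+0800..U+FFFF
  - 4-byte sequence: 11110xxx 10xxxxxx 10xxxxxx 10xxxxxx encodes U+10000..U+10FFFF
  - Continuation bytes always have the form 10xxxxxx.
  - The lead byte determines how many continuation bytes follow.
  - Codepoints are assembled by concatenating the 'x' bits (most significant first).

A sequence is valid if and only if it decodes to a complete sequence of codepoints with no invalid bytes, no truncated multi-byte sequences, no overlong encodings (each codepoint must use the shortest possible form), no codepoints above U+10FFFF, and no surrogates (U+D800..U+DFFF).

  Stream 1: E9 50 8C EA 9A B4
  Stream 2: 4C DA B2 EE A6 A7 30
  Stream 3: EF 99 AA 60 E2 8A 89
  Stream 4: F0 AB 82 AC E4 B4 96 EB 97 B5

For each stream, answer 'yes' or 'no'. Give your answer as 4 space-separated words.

Answer: no yes yes yes

Derivation:
Stream 1: error at byte offset 1. INVALID
Stream 2: decodes cleanly. VALID
Stream 3: decodes cleanly. VALID
Stream 4: decodes cleanly. VALID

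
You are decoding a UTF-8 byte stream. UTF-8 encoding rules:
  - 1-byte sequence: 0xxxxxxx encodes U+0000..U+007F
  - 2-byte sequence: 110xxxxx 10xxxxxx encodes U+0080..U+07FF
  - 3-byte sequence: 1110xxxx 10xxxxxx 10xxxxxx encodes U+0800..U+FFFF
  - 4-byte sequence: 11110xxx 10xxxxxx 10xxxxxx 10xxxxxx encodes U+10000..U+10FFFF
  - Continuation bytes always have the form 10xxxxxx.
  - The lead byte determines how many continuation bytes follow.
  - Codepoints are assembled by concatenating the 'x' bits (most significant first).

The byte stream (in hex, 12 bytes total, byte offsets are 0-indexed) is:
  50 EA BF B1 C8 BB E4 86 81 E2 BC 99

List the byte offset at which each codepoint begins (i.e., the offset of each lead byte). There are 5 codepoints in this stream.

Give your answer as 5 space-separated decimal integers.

Byte[0]=50: 1-byte ASCII. cp=U+0050
Byte[1]=EA: 3-byte lead, need 2 cont bytes. acc=0xA
Byte[2]=BF: continuation. acc=(acc<<6)|0x3F=0x2BF
Byte[3]=B1: continuation. acc=(acc<<6)|0x31=0xAFF1
Completed: cp=U+AFF1 (starts at byte 1)
Byte[4]=C8: 2-byte lead, need 1 cont bytes. acc=0x8
Byte[5]=BB: continuation. acc=(acc<<6)|0x3B=0x23B
Completed: cp=U+023B (starts at byte 4)
Byte[6]=E4: 3-byte lead, need 2 cont bytes. acc=0x4
Byte[7]=86: continuation. acc=(acc<<6)|0x06=0x106
Byte[8]=81: continuation. acc=(acc<<6)|0x01=0x4181
Completed: cp=U+4181 (starts at byte 6)
Byte[9]=E2: 3-byte lead, need 2 cont bytes. acc=0x2
Byte[10]=BC: continuation. acc=(acc<<6)|0x3C=0xBC
Byte[11]=99: continuation. acc=(acc<<6)|0x19=0x2F19
Completed: cp=U+2F19 (starts at byte 9)

Answer: 0 1 4 6 9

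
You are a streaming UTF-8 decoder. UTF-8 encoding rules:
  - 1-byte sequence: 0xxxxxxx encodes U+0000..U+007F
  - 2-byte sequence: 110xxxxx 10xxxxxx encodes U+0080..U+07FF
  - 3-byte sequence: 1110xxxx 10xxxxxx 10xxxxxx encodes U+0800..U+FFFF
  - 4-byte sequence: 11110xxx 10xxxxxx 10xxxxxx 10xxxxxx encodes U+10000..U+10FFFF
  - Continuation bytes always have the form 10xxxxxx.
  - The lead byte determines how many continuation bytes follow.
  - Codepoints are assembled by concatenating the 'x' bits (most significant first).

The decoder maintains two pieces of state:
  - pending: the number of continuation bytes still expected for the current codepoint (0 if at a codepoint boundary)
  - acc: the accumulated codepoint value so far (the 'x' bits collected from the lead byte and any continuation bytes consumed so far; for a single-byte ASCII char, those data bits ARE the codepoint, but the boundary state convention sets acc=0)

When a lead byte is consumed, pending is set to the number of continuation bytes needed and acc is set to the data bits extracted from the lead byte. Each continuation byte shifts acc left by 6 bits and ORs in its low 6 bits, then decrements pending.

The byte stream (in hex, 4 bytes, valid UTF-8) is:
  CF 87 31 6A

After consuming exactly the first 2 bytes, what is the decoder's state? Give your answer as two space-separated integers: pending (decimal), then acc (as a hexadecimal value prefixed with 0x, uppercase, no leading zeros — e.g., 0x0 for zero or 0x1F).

Answer: 0 0x3C7

Derivation:
Byte[0]=CF: 2-byte lead. pending=1, acc=0xF
Byte[1]=87: continuation. acc=(acc<<6)|0x07=0x3C7, pending=0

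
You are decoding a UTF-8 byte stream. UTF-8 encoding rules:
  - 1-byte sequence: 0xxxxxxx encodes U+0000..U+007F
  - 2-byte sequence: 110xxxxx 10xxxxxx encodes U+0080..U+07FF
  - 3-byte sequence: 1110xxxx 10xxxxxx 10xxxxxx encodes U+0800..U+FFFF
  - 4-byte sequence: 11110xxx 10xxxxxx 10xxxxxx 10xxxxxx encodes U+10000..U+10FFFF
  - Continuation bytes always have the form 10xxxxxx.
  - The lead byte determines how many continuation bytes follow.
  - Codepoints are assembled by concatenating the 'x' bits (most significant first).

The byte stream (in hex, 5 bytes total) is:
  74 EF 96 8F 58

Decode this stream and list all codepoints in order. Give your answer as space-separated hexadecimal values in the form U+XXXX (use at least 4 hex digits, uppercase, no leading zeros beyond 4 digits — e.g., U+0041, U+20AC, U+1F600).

Answer: U+0074 U+F58F U+0058

Derivation:
Byte[0]=74: 1-byte ASCII. cp=U+0074
Byte[1]=EF: 3-byte lead, need 2 cont bytes. acc=0xF
Byte[2]=96: continuation. acc=(acc<<6)|0x16=0x3D6
Byte[3]=8F: continuation. acc=(acc<<6)|0x0F=0xF58F
Completed: cp=U+F58F (starts at byte 1)
Byte[4]=58: 1-byte ASCII. cp=U+0058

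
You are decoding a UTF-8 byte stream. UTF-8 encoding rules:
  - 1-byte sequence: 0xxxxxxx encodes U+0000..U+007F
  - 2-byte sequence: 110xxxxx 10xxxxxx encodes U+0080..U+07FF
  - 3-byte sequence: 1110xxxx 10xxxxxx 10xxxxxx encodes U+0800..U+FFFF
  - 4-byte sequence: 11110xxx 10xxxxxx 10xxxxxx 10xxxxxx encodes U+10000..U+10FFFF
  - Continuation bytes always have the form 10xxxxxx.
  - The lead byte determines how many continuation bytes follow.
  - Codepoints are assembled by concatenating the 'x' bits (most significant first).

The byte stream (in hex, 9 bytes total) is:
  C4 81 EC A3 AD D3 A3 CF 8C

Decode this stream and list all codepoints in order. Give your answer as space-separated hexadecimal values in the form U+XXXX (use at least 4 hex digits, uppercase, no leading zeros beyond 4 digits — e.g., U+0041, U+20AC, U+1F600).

Answer: U+0101 U+C8ED U+04E3 U+03CC

Derivation:
Byte[0]=C4: 2-byte lead, need 1 cont bytes. acc=0x4
Byte[1]=81: continuation. acc=(acc<<6)|0x01=0x101
Completed: cp=U+0101 (starts at byte 0)
Byte[2]=EC: 3-byte lead, need 2 cont bytes. acc=0xC
Byte[3]=A3: continuation. acc=(acc<<6)|0x23=0x323
Byte[4]=AD: continuation. acc=(acc<<6)|0x2D=0xC8ED
Completed: cp=U+C8ED (starts at byte 2)
Byte[5]=D3: 2-byte lead, need 1 cont bytes. acc=0x13
Byte[6]=A3: continuation. acc=(acc<<6)|0x23=0x4E3
Completed: cp=U+04E3 (starts at byte 5)
Byte[7]=CF: 2-byte lead, need 1 cont bytes. acc=0xF
Byte[8]=8C: continuation. acc=(acc<<6)|0x0C=0x3CC
Completed: cp=U+03CC (starts at byte 7)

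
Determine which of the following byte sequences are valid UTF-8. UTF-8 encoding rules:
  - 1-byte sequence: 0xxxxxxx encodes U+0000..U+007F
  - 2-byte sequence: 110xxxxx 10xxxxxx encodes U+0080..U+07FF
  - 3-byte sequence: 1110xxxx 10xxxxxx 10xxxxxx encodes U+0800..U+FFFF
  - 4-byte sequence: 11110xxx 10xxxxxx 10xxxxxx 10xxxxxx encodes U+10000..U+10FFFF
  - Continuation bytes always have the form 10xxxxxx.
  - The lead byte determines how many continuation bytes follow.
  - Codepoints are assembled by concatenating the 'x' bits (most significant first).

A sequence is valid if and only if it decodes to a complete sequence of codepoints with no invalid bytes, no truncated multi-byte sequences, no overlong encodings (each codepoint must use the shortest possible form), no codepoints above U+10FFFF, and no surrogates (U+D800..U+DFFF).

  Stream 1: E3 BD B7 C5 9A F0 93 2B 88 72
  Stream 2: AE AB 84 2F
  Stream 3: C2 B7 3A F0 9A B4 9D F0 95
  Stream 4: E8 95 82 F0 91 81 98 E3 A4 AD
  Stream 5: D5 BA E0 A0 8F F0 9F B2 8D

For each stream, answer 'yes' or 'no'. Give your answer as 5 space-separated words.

Answer: no no no yes yes

Derivation:
Stream 1: error at byte offset 7. INVALID
Stream 2: error at byte offset 0. INVALID
Stream 3: error at byte offset 9. INVALID
Stream 4: decodes cleanly. VALID
Stream 5: decodes cleanly. VALID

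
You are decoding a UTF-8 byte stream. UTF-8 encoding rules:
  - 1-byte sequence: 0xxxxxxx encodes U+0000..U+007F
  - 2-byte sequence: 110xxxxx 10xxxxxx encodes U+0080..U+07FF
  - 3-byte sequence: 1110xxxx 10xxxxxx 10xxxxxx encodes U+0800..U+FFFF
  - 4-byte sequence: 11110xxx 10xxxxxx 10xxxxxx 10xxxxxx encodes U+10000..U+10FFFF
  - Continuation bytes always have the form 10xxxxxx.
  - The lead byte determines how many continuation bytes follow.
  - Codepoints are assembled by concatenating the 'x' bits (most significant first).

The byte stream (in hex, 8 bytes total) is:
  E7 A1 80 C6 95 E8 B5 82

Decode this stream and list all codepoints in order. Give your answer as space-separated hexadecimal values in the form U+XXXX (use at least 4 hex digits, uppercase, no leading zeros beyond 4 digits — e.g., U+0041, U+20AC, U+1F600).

Answer: U+7840 U+0195 U+8D42

Derivation:
Byte[0]=E7: 3-byte lead, need 2 cont bytes. acc=0x7
Byte[1]=A1: continuation. acc=(acc<<6)|0x21=0x1E1
Byte[2]=80: continuation. acc=(acc<<6)|0x00=0x7840
Completed: cp=U+7840 (starts at byte 0)
Byte[3]=C6: 2-byte lead, need 1 cont bytes. acc=0x6
Byte[4]=95: continuation. acc=(acc<<6)|0x15=0x195
Completed: cp=U+0195 (starts at byte 3)
Byte[5]=E8: 3-byte lead, need 2 cont bytes. acc=0x8
Byte[6]=B5: continuation. acc=(acc<<6)|0x35=0x235
Byte[7]=82: continuation. acc=(acc<<6)|0x02=0x8D42
Completed: cp=U+8D42 (starts at byte 5)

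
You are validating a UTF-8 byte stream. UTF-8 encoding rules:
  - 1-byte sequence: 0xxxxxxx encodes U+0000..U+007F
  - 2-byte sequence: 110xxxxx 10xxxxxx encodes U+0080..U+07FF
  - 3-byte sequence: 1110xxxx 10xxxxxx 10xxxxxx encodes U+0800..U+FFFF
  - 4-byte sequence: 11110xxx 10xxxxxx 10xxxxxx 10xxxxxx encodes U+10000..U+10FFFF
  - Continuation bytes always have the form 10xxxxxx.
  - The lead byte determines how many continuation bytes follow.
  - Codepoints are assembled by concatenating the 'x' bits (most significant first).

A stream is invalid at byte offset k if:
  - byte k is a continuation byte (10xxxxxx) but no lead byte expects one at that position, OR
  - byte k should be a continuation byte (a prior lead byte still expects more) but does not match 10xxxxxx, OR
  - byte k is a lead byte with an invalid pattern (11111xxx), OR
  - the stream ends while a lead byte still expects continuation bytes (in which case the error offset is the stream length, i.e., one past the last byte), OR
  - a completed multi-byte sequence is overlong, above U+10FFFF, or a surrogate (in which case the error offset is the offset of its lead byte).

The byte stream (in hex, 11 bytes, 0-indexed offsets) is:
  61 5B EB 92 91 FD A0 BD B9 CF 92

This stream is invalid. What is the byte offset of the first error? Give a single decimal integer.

Byte[0]=61: 1-byte ASCII. cp=U+0061
Byte[1]=5B: 1-byte ASCII. cp=U+005B
Byte[2]=EB: 3-byte lead, need 2 cont bytes. acc=0xB
Byte[3]=92: continuation. acc=(acc<<6)|0x12=0x2D2
Byte[4]=91: continuation. acc=(acc<<6)|0x11=0xB491
Completed: cp=U+B491 (starts at byte 2)
Byte[5]=FD: INVALID lead byte (not 0xxx/110x/1110/11110)

Answer: 5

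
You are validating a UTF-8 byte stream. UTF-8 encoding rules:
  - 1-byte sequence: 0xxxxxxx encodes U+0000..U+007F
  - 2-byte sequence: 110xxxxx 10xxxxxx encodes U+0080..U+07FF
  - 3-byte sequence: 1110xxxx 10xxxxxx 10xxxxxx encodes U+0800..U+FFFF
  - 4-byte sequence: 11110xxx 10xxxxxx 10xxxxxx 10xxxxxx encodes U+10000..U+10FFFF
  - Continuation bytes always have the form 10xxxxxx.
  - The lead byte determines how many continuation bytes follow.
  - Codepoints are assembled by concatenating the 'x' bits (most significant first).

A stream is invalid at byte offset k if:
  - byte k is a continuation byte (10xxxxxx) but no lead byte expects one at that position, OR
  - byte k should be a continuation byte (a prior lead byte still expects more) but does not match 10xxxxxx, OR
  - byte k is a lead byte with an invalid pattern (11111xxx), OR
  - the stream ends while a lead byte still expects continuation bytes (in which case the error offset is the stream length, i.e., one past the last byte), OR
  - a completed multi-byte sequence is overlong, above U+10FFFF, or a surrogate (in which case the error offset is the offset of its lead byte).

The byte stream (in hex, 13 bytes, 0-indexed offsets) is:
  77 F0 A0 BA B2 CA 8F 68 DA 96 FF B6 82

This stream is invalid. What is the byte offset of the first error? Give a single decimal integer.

Byte[0]=77: 1-byte ASCII. cp=U+0077
Byte[1]=F0: 4-byte lead, need 3 cont bytes. acc=0x0
Byte[2]=A0: continuation. acc=(acc<<6)|0x20=0x20
Byte[3]=BA: continuation. acc=(acc<<6)|0x3A=0x83A
Byte[4]=B2: continuation. acc=(acc<<6)|0x32=0x20EB2
Completed: cp=U+20EB2 (starts at byte 1)
Byte[5]=CA: 2-byte lead, need 1 cont bytes. acc=0xA
Byte[6]=8F: continuation. acc=(acc<<6)|0x0F=0x28F
Completed: cp=U+028F (starts at byte 5)
Byte[7]=68: 1-byte ASCII. cp=U+0068
Byte[8]=DA: 2-byte lead, need 1 cont bytes. acc=0x1A
Byte[9]=96: continuation. acc=(acc<<6)|0x16=0x696
Completed: cp=U+0696 (starts at byte 8)
Byte[10]=FF: INVALID lead byte (not 0xxx/110x/1110/11110)

Answer: 10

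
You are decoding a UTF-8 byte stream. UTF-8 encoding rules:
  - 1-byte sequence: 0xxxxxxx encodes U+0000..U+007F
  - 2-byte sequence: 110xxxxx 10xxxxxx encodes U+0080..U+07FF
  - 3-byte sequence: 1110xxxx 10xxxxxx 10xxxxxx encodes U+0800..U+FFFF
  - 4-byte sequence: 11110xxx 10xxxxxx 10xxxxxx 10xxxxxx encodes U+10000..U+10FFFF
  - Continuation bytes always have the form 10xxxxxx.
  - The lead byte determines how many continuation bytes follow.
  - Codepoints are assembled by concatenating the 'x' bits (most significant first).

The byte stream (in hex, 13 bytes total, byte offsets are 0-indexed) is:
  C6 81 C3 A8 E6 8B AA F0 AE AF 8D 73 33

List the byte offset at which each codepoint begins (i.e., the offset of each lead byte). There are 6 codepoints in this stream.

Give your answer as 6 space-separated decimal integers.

Answer: 0 2 4 7 11 12

Derivation:
Byte[0]=C6: 2-byte lead, need 1 cont bytes. acc=0x6
Byte[1]=81: continuation. acc=(acc<<6)|0x01=0x181
Completed: cp=U+0181 (starts at byte 0)
Byte[2]=C3: 2-byte lead, need 1 cont bytes. acc=0x3
Byte[3]=A8: continuation. acc=(acc<<6)|0x28=0xE8
Completed: cp=U+00E8 (starts at byte 2)
Byte[4]=E6: 3-byte lead, need 2 cont bytes. acc=0x6
Byte[5]=8B: continuation. acc=(acc<<6)|0x0B=0x18B
Byte[6]=AA: continuation. acc=(acc<<6)|0x2A=0x62EA
Completed: cp=U+62EA (starts at byte 4)
Byte[7]=F0: 4-byte lead, need 3 cont bytes. acc=0x0
Byte[8]=AE: continuation. acc=(acc<<6)|0x2E=0x2E
Byte[9]=AF: continuation. acc=(acc<<6)|0x2F=0xBAF
Byte[10]=8D: continuation. acc=(acc<<6)|0x0D=0x2EBCD
Completed: cp=U+2EBCD (starts at byte 7)
Byte[11]=73: 1-byte ASCII. cp=U+0073
Byte[12]=33: 1-byte ASCII. cp=U+0033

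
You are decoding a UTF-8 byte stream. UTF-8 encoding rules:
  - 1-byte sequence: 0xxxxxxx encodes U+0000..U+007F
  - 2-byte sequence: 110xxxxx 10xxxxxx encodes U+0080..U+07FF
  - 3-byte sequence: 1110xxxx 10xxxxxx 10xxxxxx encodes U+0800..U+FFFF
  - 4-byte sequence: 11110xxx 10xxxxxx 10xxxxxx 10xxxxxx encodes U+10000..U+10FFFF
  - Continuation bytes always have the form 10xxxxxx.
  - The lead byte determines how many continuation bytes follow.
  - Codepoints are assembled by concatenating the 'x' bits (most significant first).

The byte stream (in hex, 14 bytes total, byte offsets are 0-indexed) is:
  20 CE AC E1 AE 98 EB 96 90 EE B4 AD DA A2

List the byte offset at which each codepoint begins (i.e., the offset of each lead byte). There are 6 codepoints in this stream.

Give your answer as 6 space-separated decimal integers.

Answer: 0 1 3 6 9 12

Derivation:
Byte[0]=20: 1-byte ASCII. cp=U+0020
Byte[1]=CE: 2-byte lead, need 1 cont bytes. acc=0xE
Byte[2]=AC: continuation. acc=(acc<<6)|0x2C=0x3AC
Completed: cp=U+03AC (starts at byte 1)
Byte[3]=E1: 3-byte lead, need 2 cont bytes. acc=0x1
Byte[4]=AE: continuation. acc=(acc<<6)|0x2E=0x6E
Byte[5]=98: continuation. acc=(acc<<6)|0x18=0x1B98
Completed: cp=U+1B98 (starts at byte 3)
Byte[6]=EB: 3-byte lead, need 2 cont bytes. acc=0xB
Byte[7]=96: continuation. acc=(acc<<6)|0x16=0x2D6
Byte[8]=90: continuation. acc=(acc<<6)|0x10=0xB590
Completed: cp=U+B590 (starts at byte 6)
Byte[9]=EE: 3-byte lead, need 2 cont bytes. acc=0xE
Byte[10]=B4: continuation. acc=(acc<<6)|0x34=0x3B4
Byte[11]=AD: continuation. acc=(acc<<6)|0x2D=0xED2D
Completed: cp=U+ED2D (starts at byte 9)
Byte[12]=DA: 2-byte lead, need 1 cont bytes. acc=0x1A
Byte[13]=A2: continuation. acc=(acc<<6)|0x22=0x6A2
Completed: cp=U+06A2 (starts at byte 12)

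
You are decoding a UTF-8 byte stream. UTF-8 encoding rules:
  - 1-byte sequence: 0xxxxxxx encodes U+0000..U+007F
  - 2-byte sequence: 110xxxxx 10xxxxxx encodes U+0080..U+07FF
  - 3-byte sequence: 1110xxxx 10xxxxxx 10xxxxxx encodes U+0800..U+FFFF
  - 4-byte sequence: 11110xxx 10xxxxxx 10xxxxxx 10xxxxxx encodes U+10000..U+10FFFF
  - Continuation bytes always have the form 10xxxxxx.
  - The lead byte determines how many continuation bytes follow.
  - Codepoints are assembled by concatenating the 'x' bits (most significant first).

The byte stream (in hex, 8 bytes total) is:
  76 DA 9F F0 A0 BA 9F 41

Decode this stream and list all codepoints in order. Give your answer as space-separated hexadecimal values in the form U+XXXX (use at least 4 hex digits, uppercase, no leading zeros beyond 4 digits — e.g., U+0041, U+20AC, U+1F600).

Answer: U+0076 U+069F U+20E9F U+0041

Derivation:
Byte[0]=76: 1-byte ASCII. cp=U+0076
Byte[1]=DA: 2-byte lead, need 1 cont bytes. acc=0x1A
Byte[2]=9F: continuation. acc=(acc<<6)|0x1F=0x69F
Completed: cp=U+069F (starts at byte 1)
Byte[3]=F0: 4-byte lead, need 3 cont bytes. acc=0x0
Byte[4]=A0: continuation. acc=(acc<<6)|0x20=0x20
Byte[5]=BA: continuation. acc=(acc<<6)|0x3A=0x83A
Byte[6]=9F: continuation. acc=(acc<<6)|0x1F=0x20E9F
Completed: cp=U+20E9F (starts at byte 3)
Byte[7]=41: 1-byte ASCII. cp=U+0041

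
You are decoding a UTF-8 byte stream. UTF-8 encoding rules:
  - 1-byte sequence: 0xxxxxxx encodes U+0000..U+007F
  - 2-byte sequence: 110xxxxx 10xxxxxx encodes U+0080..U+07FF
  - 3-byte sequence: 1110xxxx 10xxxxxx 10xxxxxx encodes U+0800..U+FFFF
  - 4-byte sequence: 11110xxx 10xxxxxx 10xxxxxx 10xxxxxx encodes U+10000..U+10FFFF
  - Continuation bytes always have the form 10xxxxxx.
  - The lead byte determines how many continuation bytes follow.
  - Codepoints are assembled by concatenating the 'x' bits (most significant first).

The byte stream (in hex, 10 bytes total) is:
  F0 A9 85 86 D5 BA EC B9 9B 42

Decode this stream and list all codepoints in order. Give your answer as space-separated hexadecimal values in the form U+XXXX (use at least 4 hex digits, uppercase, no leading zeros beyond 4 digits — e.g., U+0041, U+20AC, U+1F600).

Answer: U+29146 U+057A U+CE5B U+0042

Derivation:
Byte[0]=F0: 4-byte lead, need 3 cont bytes. acc=0x0
Byte[1]=A9: continuation. acc=(acc<<6)|0x29=0x29
Byte[2]=85: continuation. acc=(acc<<6)|0x05=0xA45
Byte[3]=86: continuation. acc=(acc<<6)|0x06=0x29146
Completed: cp=U+29146 (starts at byte 0)
Byte[4]=D5: 2-byte lead, need 1 cont bytes. acc=0x15
Byte[5]=BA: continuation. acc=(acc<<6)|0x3A=0x57A
Completed: cp=U+057A (starts at byte 4)
Byte[6]=EC: 3-byte lead, need 2 cont bytes. acc=0xC
Byte[7]=B9: continuation. acc=(acc<<6)|0x39=0x339
Byte[8]=9B: continuation. acc=(acc<<6)|0x1B=0xCE5B
Completed: cp=U+CE5B (starts at byte 6)
Byte[9]=42: 1-byte ASCII. cp=U+0042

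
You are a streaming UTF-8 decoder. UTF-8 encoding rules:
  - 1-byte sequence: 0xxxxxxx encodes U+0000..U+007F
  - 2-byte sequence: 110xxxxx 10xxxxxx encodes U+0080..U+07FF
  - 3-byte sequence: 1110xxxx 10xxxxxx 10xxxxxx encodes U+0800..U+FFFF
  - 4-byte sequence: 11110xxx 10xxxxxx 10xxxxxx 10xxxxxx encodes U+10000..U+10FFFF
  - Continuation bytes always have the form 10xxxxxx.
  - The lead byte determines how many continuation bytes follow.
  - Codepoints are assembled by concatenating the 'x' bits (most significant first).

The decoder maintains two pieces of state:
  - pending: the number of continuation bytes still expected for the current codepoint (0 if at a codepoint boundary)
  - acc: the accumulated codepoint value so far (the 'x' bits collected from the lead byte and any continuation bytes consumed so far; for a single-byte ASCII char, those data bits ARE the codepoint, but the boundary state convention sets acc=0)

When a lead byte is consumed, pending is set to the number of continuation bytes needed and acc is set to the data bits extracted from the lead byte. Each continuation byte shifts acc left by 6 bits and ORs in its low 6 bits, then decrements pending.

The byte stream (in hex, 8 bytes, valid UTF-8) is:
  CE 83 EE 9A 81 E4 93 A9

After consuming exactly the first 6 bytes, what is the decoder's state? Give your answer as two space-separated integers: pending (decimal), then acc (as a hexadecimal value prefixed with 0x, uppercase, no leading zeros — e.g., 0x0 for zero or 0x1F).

Byte[0]=CE: 2-byte lead. pending=1, acc=0xE
Byte[1]=83: continuation. acc=(acc<<6)|0x03=0x383, pending=0
Byte[2]=EE: 3-byte lead. pending=2, acc=0xE
Byte[3]=9A: continuation. acc=(acc<<6)|0x1A=0x39A, pending=1
Byte[4]=81: continuation. acc=(acc<<6)|0x01=0xE681, pending=0
Byte[5]=E4: 3-byte lead. pending=2, acc=0x4

Answer: 2 0x4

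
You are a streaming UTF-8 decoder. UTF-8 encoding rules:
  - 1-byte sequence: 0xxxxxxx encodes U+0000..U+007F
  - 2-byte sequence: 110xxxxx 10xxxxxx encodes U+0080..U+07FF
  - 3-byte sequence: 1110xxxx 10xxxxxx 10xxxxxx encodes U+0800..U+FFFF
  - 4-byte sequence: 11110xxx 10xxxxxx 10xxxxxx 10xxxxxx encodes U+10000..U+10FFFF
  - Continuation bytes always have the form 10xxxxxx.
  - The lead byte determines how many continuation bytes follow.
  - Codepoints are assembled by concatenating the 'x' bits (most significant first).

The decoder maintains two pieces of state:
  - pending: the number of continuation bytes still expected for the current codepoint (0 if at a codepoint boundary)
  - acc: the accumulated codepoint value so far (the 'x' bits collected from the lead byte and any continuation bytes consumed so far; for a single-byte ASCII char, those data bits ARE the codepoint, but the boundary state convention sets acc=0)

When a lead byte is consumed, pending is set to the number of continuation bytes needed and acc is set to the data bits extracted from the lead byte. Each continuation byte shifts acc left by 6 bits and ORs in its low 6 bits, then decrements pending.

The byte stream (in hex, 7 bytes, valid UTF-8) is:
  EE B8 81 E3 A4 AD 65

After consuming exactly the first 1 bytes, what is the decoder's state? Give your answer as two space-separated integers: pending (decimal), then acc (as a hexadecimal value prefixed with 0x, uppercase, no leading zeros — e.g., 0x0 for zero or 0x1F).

Byte[0]=EE: 3-byte lead. pending=2, acc=0xE

Answer: 2 0xE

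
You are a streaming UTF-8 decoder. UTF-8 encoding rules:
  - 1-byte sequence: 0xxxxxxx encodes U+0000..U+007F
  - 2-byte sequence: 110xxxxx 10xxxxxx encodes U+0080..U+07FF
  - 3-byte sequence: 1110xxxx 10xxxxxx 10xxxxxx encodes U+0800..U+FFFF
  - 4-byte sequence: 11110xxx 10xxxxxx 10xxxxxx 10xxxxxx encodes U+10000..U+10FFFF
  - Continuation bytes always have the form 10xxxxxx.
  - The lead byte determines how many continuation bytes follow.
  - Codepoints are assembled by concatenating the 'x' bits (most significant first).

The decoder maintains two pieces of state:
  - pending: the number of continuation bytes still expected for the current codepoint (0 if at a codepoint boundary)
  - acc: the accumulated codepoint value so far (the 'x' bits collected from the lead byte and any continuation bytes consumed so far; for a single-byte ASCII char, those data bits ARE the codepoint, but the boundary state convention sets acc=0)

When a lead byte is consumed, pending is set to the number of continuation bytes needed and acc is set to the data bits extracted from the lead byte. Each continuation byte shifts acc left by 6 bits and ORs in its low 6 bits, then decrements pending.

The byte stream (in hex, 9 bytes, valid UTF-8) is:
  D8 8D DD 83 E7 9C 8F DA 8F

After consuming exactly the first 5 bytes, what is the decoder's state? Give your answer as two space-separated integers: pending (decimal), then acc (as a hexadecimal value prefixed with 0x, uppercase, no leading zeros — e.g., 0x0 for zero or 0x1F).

Answer: 2 0x7

Derivation:
Byte[0]=D8: 2-byte lead. pending=1, acc=0x18
Byte[1]=8D: continuation. acc=(acc<<6)|0x0D=0x60D, pending=0
Byte[2]=DD: 2-byte lead. pending=1, acc=0x1D
Byte[3]=83: continuation. acc=(acc<<6)|0x03=0x743, pending=0
Byte[4]=E7: 3-byte lead. pending=2, acc=0x7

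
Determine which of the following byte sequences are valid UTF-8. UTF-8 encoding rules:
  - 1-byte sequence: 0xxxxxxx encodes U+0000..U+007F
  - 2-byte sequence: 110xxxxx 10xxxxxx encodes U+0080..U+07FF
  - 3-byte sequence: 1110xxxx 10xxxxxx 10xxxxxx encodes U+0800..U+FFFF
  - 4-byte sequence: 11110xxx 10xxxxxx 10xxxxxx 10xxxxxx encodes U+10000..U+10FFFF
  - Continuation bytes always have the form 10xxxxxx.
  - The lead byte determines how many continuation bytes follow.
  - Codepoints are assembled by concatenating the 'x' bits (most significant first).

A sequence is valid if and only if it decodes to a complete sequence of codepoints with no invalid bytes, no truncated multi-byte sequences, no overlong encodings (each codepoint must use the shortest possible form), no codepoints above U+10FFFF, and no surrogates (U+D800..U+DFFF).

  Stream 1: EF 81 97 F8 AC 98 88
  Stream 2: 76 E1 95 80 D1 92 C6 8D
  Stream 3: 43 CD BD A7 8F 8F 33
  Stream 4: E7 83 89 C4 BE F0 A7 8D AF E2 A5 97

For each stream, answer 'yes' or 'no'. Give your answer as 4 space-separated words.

Answer: no yes no yes

Derivation:
Stream 1: error at byte offset 3. INVALID
Stream 2: decodes cleanly. VALID
Stream 3: error at byte offset 3. INVALID
Stream 4: decodes cleanly. VALID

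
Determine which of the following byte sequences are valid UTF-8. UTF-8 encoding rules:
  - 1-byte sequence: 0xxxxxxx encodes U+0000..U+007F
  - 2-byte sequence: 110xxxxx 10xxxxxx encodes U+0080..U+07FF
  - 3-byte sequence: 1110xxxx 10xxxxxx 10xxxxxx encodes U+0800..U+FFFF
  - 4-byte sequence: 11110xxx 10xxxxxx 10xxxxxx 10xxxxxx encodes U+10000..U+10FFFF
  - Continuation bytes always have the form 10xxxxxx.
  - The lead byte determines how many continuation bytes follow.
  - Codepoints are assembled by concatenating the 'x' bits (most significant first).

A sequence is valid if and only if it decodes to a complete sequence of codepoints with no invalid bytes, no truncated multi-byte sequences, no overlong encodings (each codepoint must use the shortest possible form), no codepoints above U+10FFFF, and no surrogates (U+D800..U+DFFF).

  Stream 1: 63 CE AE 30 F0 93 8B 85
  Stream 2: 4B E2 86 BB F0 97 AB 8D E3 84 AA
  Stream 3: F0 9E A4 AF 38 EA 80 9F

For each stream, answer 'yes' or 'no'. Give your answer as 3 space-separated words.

Answer: yes yes yes

Derivation:
Stream 1: decodes cleanly. VALID
Stream 2: decodes cleanly. VALID
Stream 3: decodes cleanly. VALID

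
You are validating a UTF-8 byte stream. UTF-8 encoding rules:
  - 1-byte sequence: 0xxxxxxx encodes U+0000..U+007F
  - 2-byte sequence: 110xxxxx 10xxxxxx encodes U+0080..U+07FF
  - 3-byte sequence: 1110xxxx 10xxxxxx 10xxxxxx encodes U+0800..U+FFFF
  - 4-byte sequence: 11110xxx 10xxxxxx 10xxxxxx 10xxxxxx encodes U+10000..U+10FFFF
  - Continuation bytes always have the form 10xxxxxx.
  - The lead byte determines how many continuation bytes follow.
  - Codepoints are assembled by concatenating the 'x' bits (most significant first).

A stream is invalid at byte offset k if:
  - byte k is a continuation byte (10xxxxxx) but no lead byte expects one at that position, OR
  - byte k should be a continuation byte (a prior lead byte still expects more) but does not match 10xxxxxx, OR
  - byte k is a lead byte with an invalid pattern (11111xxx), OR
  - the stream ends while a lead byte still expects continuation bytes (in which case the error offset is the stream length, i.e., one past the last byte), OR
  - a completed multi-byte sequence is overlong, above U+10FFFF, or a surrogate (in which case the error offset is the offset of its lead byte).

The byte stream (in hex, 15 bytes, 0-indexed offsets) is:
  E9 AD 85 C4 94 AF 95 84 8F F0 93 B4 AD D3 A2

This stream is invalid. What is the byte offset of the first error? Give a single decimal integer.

Answer: 5

Derivation:
Byte[0]=E9: 3-byte lead, need 2 cont bytes. acc=0x9
Byte[1]=AD: continuation. acc=(acc<<6)|0x2D=0x26D
Byte[2]=85: continuation. acc=(acc<<6)|0x05=0x9B45
Completed: cp=U+9B45 (starts at byte 0)
Byte[3]=C4: 2-byte lead, need 1 cont bytes. acc=0x4
Byte[4]=94: continuation. acc=(acc<<6)|0x14=0x114
Completed: cp=U+0114 (starts at byte 3)
Byte[5]=AF: INVALID lead byte (not 0xxx/110x/1110/11110)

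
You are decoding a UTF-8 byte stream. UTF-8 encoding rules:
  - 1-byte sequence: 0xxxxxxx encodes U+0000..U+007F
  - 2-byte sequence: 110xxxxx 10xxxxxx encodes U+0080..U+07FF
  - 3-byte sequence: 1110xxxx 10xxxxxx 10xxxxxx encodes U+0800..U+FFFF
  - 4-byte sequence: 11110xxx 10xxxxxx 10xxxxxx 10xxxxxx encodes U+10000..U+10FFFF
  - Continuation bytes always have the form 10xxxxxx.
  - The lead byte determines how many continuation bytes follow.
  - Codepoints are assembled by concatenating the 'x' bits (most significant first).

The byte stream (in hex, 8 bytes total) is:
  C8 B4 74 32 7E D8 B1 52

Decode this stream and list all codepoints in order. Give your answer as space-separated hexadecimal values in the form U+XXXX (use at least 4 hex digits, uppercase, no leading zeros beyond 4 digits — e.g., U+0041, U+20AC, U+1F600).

Byte[0]=C8: 2-byte lead, need 1 cont bytes. acc=0x8
Byte[1]=B4: continuation. acc=(acc<<6)|0x34=0x234
Completed: cp=U+0234 (starts at byte 0)
Byte[2]=74: 1-byte ASCII. cp=U+0074
Byte[3]=32: 1-byte ASCII. cp=U+0032
Byte[4]=7E: 1-byte ASCII. cp=U+007E
Byte[5]=D8: 2-byte lead, need 1 cont bytes. acc=0x18
Byte[6]=B1: continuation. acc=(acc<<6)|0x31=0x631
Completed: cp=U+0631 (starts at byte 5)
Byte[7]=52: 1-byte ASCII. cp=U+0052

Answer: U+0234 U+0074 U+0032 U+007E U+0631 U+0052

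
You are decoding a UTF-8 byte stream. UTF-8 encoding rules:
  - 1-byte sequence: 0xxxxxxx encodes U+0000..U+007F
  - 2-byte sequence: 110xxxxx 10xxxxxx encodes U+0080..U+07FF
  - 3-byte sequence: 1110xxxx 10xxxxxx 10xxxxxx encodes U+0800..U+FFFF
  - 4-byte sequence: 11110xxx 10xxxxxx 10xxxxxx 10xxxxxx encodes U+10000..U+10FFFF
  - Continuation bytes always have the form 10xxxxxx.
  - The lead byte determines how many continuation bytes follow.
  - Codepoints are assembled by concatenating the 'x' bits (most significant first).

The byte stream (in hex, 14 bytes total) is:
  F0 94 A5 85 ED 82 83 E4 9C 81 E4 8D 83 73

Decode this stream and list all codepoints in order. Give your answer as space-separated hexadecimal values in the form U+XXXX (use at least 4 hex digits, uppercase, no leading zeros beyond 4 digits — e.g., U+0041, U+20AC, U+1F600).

Byte[0]=F0: 4-byte lead, need 3 cont bytes. acc=0x0
Byte[1]=94: continuation. acc=(acc<<6)|0x14=0x14
Byte[2]=A5: continuation. acc=(acc<<6)|0x25=0x525
Byte[3]=85: continuation. acc=(acc<<6)|0x05=0x14945
Completed: cp=U+14945 (starts at byte 0)
Byte[4]=ED: 3-byte lead, need 2 cont bytes. acc=0xD
Byte[5]=82: continuation. acc=(acc<<6)|0x02=0x342
Byte[6]=83: continuation. acc=(acc<<6)|0x03=0xD083
Completed: cp=U+D083 (starts at byte 4)
Byte[7]=E4: 3-byte lead, need 2 cont bytes. acc=0x4
Byte[8]=9C: continuation. acc=(acc<<6)|0x1C=0x11C
Byte[9]=81: continuation. acc=(acc<<6)|0x01=0x4701
Completed: cp=U+4701 (starts at byte 7)
Byte[10]=E4: 3-byte lead, need 2 cont bytes. acc=0x4
Byte[11]=8D: continuation. acc=(acc<<6)|0x0D=0x10D
Byte[12]=83: continuation. acc=(acc<<6)|0x03=0x4343
Completed: cp=U+4343 (starts at byte 10)
Byte[13]=73: 1-byte ASCII. cp=U+0073

Answer: U+14945 U+D083 U+4701 U+4343 U+0073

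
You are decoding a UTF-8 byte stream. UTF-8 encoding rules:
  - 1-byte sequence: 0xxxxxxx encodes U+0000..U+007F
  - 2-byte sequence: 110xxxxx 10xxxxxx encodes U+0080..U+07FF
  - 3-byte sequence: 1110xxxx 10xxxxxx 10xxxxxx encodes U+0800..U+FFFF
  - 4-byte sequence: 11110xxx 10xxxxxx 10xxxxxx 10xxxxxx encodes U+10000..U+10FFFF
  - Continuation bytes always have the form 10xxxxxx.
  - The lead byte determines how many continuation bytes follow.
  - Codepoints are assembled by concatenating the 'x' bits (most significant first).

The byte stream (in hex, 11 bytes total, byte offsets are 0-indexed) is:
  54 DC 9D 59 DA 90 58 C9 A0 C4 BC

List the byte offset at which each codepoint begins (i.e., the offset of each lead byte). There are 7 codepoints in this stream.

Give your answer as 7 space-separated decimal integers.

Byte[0]=54: 1-byte ASCII. cp=U+0054
Byte[1]=DC: 2-byte lead, need 1 cont bytes. acc=0x1C
Byte[2]=9D: continuation. acc=(acc<<6)|0x1D=0x71D
Completed: cp=U+071D (starts at byte 1)
Byte[3]=59: 1-byte ASCII. cp=U+0059
Byte[4]=DA: 2-byte lead, need 1 cont bytes. acc=0x1A
Byte[5]=90: continuation. acc=(acc<<6)|0x10=0x690
Completed: cp=U+0690 (starts at byte 4)
Byte[6]=58: 1-byte ASCII. cp=U+0058
Byte[7]=C9: 2-byte lead, need 1 cont bytes. acc=0x9
Byte[8]=A0: continuation. acc=(acc<<6)|0x20=0x260
Completed: cp=U+0260 (starts at byte 7)
Byte[9]=C4: 2-byte lead, need 1 cont bytes. acc=0x4
Byte[10]=BC: continuation. acc=(acc<<6)|0x3C=0x13C
Completed: cp=U+013C (starts at byte 9)

Answer: 0 1 3 4 6 7 9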